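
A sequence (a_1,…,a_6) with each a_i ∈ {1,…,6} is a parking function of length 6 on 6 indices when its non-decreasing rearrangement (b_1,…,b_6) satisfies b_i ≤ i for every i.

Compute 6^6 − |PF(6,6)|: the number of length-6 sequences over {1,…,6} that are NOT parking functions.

#PF = (6−6+1)·(6+1)^(6−1) = 1 · 16807 = 16807 (Pollak)
E.g. (5,1,4,5,6,1) → sorted (1,1,4,5,5,6): b_3=4>3, not a PF.
6^6 − 16807 = 46656 − 16807 = 29849

29849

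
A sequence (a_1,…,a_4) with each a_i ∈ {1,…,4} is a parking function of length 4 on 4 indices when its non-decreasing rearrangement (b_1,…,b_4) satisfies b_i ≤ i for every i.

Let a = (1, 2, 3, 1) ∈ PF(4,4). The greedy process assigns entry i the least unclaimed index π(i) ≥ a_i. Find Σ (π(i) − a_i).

Σπ = 10 ({1..4} each once); Σa = 1+2+3+1 = 7; disp = 10−7 = 3.

3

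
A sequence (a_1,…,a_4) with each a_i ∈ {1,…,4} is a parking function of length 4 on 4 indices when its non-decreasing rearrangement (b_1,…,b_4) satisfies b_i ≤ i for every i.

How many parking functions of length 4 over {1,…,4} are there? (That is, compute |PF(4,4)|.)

Count = (4−4+1)·(4+1)^(4−1) = 1×125 = 125 (Pollak)
Example (1,1,1,2) → sorted (1,1,1,2): b_i ≤ i ∀i, a PF.

125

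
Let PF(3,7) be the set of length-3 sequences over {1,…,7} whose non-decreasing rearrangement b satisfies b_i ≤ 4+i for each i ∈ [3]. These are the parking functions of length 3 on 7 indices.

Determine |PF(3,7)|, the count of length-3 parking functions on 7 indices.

|PF| = (7−3+1)·(7+1)^(3−1) = 5 · 64 = 320
E.g. (4,3,3) → sorted (3,3,4): b_i ≤ 4+i ∀i, a PF.

320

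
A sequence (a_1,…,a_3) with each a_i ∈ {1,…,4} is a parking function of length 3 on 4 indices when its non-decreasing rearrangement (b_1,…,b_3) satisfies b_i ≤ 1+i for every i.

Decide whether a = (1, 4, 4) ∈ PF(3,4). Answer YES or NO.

Rearranged: b = (1, 4, 4).
  b_1=1 ≤ 2
  b_2=4 > 3
  fails at i=2 ⇒ NO

NO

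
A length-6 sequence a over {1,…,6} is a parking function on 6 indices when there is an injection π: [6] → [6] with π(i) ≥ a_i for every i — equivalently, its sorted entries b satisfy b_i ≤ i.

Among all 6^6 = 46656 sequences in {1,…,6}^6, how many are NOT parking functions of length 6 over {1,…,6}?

|PF| = (6−6+1)·(6+1)^(6−1) = 1×16807 = 16807
Check (3,6,2,2,4,5) → sorted (2,2,3,4,5,6): b_1=2>1, not a PF.
Total 46656; non-PF = 46656−16807 = 29849

29849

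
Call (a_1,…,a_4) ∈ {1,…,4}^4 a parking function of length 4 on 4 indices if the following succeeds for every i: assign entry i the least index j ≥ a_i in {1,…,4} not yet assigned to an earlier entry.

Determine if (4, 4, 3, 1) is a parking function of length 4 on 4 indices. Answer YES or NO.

Order a: b = (1, 3, 4, 4).
  b_1=1 ≤ 1
  b_2=3 > 2
  fails at i=2 ⇒ NO

NO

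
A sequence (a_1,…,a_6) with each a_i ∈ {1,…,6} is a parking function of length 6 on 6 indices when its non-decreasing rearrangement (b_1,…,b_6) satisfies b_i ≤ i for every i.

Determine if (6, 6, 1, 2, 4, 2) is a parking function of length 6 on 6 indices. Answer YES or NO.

NO

Rearranged: b = (1, 2, 2, 4, 6, 6).
  b_1=1 ≤ 1
  b_2=2 ≤ 2
  b_3=2 ≤ 3
  b_4=4 ≤ 4
  b_5=6 > 5
  fails at i=5 ⇒ NO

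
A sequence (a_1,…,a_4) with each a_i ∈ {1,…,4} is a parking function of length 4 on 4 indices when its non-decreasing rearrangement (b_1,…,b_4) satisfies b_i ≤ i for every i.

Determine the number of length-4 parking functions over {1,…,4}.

125

|PF| = (4−4+1)·(4+1)^(4−1) = 1·125 = 125
One tuple (3,2,1,2) → sorted (1,2,2,3): b_i ≤ i ∀i, a PF.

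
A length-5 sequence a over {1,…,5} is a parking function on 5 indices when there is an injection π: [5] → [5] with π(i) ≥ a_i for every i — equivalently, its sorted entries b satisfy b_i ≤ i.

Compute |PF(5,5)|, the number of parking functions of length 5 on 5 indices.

Count = (5−5+1)·(5+1)^(5−1) = 1·1296 = 1296
One tuple (1,1,4,5,1) → sorted (1,1,1,4,5): b_i ≤ i ∀i, a PF.

1296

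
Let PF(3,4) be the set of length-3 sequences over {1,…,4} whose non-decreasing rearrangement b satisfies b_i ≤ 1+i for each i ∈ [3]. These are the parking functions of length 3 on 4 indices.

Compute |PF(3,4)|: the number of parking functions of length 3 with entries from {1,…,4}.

|PF(3,4)| = (4−3+1)·(4+1)^(3−1) = 2·25 = 50 [KW]
E.g. (2,1,3) → sorted (1,2,3): b_i ≤ 1+i ∀i, a PF.

50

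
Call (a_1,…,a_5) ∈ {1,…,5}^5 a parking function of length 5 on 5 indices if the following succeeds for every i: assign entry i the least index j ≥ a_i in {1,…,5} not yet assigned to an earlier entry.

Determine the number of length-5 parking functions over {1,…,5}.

1296

#PF = (6−5)·6^(5−1) = 1·1296 = 1296 (Pollak)
Check (1,3,5,2,2) → sorted (1,2,2,3,5): b_i ≤ i ∀i, a PF.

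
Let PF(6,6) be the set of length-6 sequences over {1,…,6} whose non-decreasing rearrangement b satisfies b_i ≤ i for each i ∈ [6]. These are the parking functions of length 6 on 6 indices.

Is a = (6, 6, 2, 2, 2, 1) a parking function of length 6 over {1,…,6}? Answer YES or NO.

NO

Order a: b = (1, 2, 2, 2, 6, 6).
  b_1=1 ≤ 1
  b_2=2 ≤ 2
  b_3=2 ≤ 3
  b_4=2 ≤ 4
  b_5=6 > 5
  fails at i=5 ⇒ NO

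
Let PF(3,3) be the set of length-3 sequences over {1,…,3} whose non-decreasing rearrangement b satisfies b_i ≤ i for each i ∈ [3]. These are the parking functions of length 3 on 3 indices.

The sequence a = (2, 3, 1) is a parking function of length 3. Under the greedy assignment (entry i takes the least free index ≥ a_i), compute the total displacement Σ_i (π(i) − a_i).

0

Σπ(i) = 1+…+3 = 6; Σa = 2+3+1 = 6; disp = 6−6 = 0.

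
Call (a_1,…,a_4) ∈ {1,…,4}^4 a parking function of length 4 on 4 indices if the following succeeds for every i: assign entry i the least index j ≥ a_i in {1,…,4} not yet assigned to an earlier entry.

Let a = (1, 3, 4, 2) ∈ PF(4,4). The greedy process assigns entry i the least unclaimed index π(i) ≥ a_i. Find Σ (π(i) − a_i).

Σπ = 4·5/2 = 10 (π permutes [4]); Σa = 1+3+4+2 = 10; disp = 10−10 = 0.

0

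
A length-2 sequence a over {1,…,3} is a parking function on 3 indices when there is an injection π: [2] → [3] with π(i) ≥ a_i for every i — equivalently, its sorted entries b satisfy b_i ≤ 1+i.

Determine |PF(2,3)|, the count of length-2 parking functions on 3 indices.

8

Count = (4−2)·4^(2−1) = 2·4 = 8
Example (1,1) → sorted (1,1): b_i ≤ 1+i ∀i, a PF.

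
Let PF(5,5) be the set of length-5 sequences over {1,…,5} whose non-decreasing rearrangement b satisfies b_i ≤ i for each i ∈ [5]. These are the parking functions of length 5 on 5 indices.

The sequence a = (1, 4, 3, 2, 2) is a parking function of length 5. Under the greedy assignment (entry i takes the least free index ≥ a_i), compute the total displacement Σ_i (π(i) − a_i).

3

Σπ = 5·6/2 = 15 (π permutes [5]); Σa = 1+4+3+2+2 = 12; disp = 15−12 = 3.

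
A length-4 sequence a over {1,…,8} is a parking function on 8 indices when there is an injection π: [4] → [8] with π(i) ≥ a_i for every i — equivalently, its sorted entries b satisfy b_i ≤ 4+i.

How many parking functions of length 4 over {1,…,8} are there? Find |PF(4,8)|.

Count = (8−4+1)·(8+1)^(4−1) = 5×729 = 3645 (Pollak)
Example (5,7,4,8) → sorted (4,5,7,8): b_i ≤ 4+i ∀i, a PF.

3645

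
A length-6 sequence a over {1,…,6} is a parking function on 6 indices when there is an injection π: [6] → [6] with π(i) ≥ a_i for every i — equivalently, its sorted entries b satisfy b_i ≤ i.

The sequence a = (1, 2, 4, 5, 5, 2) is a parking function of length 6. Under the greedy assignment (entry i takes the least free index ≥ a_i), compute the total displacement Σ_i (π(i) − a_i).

Σπ(i) = 1+…+6 = 21; Σa = 1+2+4+5+5+2 = 19; disp = 21−19 = 2.

2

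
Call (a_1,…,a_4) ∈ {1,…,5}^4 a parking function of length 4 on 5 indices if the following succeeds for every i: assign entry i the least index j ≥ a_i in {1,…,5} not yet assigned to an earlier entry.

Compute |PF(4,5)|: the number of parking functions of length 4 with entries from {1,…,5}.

432

Count = (5+1−4)·(5+1)^{4−1} = 2×216 = 432
E.g. (4,2,3,1) → sorted (1,2,3,4): b_i ≤ 1+i ∀i, a PF.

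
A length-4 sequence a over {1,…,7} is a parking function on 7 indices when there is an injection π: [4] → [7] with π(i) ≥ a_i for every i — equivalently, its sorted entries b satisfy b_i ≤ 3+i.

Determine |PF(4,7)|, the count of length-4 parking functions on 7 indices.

2048

|PF| = (8−4)·8^(4−1) = 4·512 = 2048
Example (3,3,6,6) → sorted (3,3,6,6): b_i ≤ 3+i ∀i, a PF.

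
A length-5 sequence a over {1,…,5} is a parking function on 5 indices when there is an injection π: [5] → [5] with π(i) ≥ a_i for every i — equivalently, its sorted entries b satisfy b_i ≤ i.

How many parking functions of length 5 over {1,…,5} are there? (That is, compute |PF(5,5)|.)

1296

|PF(5,5)| = (6−5)·6^(5−1) = 1·1296 = 1296 [KW]
Check (3,4,1,1,2) → sorted (1,1,2,3,4): b_i ≤ i ∀i, a PF.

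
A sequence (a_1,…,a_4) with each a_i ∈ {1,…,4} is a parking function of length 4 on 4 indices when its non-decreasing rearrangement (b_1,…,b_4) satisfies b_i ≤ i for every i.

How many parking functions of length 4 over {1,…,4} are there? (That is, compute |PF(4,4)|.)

125

Count = (5−4)·5^(4−1) = 1·125 = 125
Example (1,1,2,2) → sorted (1,1,2,2): b_i ≤ i ∀i, a PF.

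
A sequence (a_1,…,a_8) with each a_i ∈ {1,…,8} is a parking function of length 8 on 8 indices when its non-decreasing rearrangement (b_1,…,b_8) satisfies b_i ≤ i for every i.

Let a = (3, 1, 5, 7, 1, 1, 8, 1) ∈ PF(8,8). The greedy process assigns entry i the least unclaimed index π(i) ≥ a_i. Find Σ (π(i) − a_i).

9

Σπ(i) = 1+…+8 = 36; Σa = 3+1+5+7+1+1+8+1 = 27; disp = 36−27 = 9.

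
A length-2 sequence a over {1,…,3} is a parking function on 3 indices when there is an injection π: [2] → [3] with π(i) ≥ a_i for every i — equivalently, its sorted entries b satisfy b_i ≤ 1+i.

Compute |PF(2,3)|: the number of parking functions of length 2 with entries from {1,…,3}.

8

#PF = (3−2+1)·(3+1)^(2−1) = 2 · 4 = 8 [KW]
E.g. (2,3) → sorted (2,3): b_i ≤ 1+i ∀i, a PF.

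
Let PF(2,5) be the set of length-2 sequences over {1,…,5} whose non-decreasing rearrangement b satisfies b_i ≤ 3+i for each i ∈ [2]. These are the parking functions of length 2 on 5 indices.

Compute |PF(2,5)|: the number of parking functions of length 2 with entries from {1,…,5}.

24

|PF| = (5+1−2)·(5+1)^{2−1} = 4·6 = 24 [KW]
One tuple (1,3) → sorted (1,3): b_i ≤ 3+i ∀i, a PF.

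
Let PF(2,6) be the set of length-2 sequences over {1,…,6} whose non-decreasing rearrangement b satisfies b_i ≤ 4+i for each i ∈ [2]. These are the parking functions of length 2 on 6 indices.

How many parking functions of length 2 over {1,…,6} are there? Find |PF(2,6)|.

35

|PF| = 5·7^1 = 5×7 = 35 (Pollak)
One tuple (3,1) → sorted (1,3): b_i ≤ 4+i ∀i, a PF.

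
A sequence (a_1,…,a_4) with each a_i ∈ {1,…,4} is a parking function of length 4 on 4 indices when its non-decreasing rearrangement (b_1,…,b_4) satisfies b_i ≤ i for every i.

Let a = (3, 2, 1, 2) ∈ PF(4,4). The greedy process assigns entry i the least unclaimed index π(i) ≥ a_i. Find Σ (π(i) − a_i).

Σπ = 10 ({1..4} each once); Σa = 3+2+1+2 = 8; disp = 10−8 = 2.

2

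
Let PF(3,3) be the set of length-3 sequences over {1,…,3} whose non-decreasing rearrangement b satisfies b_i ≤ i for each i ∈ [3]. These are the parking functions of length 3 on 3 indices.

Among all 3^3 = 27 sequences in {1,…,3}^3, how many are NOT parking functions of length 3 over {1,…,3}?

11

|PF| = (3+1−3)·(3+1)^{3−1} = 1·16 = 16
Check (2,2,2) → sorted (2,2,2): b_1=2>1, not a PF.
So 27 − 16 = 11 fail.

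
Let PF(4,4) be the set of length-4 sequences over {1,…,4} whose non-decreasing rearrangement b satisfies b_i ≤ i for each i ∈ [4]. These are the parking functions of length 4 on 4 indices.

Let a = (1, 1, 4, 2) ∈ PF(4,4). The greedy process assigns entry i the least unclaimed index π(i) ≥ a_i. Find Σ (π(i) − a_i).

2

Σπ = 10 ({1..4} each once); Σa = 1+1+4+2 = 8; disp = 10−8 = 2.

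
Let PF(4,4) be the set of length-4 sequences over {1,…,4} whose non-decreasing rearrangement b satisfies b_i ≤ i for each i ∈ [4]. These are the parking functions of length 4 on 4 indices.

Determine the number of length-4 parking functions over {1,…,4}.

#PF = (5−4)·5^(4−1) = 1 · 125 = 125 (Konheim–Weiss)
One tuple (3,1,1,2) → sorted (1,1,2,3): b_i ≤ i ∀i, a PF.

125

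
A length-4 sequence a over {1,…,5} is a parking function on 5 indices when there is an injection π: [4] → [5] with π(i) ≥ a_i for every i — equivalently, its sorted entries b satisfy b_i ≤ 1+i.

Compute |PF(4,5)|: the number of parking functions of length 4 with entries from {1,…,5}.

|PF| = (5−4+1)·(5+1)^(4−1) = 2 · 216 = 432 (Pollak)
E.g. (5,3,1,3) → sorted (1,3,3,5): b_i ≤ 1+i ∀i, a PF.

432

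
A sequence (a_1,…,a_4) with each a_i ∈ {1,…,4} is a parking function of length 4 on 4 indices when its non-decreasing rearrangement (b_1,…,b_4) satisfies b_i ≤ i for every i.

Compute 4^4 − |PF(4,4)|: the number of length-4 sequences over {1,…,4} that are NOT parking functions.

131

Count = (4+1−4)·(4+1)^{4−1} = 1×125 = 125 (Pollak)
Check (1,4,3,4) → sorted (1,3,4,4): b_2=3>2, not a PF.
4^4 − 125 = 256 − 125 = 131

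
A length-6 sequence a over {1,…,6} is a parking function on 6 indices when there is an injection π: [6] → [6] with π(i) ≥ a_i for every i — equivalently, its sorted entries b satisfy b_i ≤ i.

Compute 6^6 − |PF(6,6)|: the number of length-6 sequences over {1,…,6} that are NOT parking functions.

Count = (7−6)·7^(6−1) = 1·16807 = 16807 [KW]
Check (6,6,3,1,3,4) → sorted (1,3,3,4,6,6): b_2=3>2, not a PF.
6^6 − 16807 = 46656 − 16807 = 29849

29849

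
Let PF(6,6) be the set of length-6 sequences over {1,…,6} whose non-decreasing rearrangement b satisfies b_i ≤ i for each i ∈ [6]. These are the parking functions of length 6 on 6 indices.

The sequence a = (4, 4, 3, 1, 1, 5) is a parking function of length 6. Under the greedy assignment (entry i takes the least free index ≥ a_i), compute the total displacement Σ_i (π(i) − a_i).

3

Σπ = 6·7/2 = 21 (π permutes [6]); Σa = 4+4+3+1+1+5 = 18; disp = 21−18 = 3.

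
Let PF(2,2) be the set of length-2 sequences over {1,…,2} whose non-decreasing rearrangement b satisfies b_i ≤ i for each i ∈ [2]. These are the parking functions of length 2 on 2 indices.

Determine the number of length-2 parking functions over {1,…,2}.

|PF(2,2)| = (2+1−2)·(2+1)^{2−1} = 1×3 = 3 (Konheim–Weiss)
Check (1,2) → sorted (1,2): b_i ≤ i ∀i, a PF.

3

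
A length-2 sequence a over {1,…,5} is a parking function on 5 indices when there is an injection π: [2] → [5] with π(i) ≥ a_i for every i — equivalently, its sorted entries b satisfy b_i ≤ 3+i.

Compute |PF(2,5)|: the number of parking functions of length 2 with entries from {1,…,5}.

24

|PF(2,5)| = (6−2)·6^(2−1) = 4·6 = 24 (Konheim–Weiss)
Check (4,3) → sorted (3,4): b_i ≤ 3+i ∀i, a PF.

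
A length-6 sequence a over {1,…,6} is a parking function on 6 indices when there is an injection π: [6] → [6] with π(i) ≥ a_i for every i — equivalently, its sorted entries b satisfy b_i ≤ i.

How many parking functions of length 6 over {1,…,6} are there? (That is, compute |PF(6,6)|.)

#PF = 1·7^5 = 1·16807 = 16807 [KW]
One tuple (2,3,2,4,1,2) → sorted (1,2,2,2,3,4): b_i ≤ i ∀i, a PF.

16807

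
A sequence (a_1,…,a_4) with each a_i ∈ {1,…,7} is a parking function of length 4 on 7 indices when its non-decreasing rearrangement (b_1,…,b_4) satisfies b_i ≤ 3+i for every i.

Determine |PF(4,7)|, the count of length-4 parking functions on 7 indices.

2048

Count = (7−4+1)·(7+1)^(4−1) = 4×512 = 2048
E.g. (7,6,1,5) → sorted (1,5,6,7): b_i ≤ 3+i ∀i, a PF.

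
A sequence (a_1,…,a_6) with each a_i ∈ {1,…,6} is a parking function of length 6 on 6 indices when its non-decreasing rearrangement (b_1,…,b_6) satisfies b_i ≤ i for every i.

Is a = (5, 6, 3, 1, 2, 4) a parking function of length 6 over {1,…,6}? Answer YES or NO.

YES

Order a: b = (1, 2, 3, 4, 5, 6).
  b_1=1 ≤ 1
  b_2=2 ≤ 2
  b_3=3 ≤ 3
  b_4=4 ≤ 4
  b_5=5 ≤ 5
  b_6=6 ≤ 6
All bounds hold ⇒ YES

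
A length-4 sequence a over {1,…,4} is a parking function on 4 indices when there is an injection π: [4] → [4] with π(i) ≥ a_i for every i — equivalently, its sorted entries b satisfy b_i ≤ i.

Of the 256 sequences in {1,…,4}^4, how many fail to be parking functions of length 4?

131

|PF| = (5−4)·5^(4−1) = 1×125 = 125 (Pollak)
Example (3,2,4,2) → sorted (2,2,3,4): b_1=2>1, not a PF.
So 256 − 125 = 131 fail.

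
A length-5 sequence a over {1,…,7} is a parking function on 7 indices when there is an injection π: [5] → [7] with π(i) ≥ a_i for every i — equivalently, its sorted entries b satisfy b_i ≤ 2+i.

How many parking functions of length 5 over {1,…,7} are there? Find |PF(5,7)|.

Count = (7+1−5)·(7+1)^{5−1} = 3 · 4096 = 12288 [KW]
Example (1,7,6,2,1) → sorted (1,1,2,6,7): b_i ≤ 2+i ∀i, a PF.

12288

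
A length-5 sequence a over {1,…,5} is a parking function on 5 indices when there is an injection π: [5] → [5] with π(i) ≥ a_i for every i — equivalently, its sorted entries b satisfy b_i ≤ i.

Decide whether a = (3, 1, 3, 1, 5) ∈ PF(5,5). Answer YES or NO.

Rearranged: b = (1, 1, 3, 3, 5).
  b_1=1 ≤ 1
  b_2=1 ≤ 2
  b_3=3 ≤ 3
  b_4=3 ≤ 4
  b_5=5 ≤ 5
All bounds hold ⇒ YES

YES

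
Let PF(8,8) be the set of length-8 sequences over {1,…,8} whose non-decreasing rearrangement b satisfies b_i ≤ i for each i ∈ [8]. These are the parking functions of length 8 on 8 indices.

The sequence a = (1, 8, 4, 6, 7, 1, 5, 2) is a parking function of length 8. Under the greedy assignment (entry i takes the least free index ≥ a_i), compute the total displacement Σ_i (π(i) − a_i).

2

Σπ(i) = 1+…+8 = 36; Σa = 1+8+4+6+7+1+5+2 = 34; disp = 36−34 = 2.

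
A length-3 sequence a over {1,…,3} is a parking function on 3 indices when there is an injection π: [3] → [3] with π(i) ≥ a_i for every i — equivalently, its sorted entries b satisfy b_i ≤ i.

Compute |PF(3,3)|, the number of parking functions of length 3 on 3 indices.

16

Count = (4−3)·4^(3−1) = 1×16 = 16 (Konheim–Weiss)
E.g. (1,1,3) → sorted (1,1,3): b_i ≤ i ∀i, a PF.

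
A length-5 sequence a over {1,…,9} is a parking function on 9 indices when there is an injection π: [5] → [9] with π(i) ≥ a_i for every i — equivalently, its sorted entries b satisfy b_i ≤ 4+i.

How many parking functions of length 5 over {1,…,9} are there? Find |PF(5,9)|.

50000

|PF| = (9+1−5)·(9+1)^{5−1} = 5×10000 = 50000 (Konheim–Weiss)
One tuple (3,3,9,1,5) → sorted (1,3,3,5,9): b_i ≤ 4+i ∀i, a PF.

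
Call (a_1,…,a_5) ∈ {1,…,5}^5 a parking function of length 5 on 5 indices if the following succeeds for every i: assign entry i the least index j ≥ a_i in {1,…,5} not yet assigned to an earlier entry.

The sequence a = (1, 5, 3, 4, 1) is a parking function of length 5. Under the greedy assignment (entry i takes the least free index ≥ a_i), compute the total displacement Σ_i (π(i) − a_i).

1

Σπ = 5·6/2 = 15 (π permutes [5]); Σa = 1+5+3+4+1 = 14; disp = 15−14 = 1.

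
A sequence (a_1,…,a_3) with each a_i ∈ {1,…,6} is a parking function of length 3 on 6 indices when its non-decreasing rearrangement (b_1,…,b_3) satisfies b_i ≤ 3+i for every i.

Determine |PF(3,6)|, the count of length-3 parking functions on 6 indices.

|PF(3,6)| = (6+1−3)·(6+1)^{3−1} = 4·49 = 196
One tuple (1,1,6) → sorted (1,1,6): b_i ≤ 3+i ∀i, a PF.

196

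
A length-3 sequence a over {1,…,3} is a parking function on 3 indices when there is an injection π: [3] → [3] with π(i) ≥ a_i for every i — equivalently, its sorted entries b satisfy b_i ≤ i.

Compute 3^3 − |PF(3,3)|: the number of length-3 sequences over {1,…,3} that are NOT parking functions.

|PF(3,3)| = (3−3+1)·(3+1)^(3−1) = 1×16 = 16
E.g. (2,3,3) → sorted (2,3,3): b_1=2>1, not a PF.
So 27 − 16 = 11 fail.

11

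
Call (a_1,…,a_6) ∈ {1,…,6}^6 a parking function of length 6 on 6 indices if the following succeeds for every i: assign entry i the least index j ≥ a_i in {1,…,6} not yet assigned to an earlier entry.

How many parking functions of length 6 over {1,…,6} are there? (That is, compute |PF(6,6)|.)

16807

|PF| = (7−6)·7^(6−1) = 1 · 16807 = 16807 (Pollak)
E.g. (3,3,6,5,2,1) → sorted (1,2,3,3,5,6): b_i ≤ i ∀i, a PF.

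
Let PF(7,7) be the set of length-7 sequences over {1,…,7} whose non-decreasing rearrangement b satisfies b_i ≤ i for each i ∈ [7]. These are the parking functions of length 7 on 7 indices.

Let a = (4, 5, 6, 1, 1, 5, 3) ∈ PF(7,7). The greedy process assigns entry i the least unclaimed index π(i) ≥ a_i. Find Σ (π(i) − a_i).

3

Σπ = 7·8/2 = 28 (π permutes [7]); Σa = 4+5+6+1+1+5+3 = 25; disp = 28−25 = 3.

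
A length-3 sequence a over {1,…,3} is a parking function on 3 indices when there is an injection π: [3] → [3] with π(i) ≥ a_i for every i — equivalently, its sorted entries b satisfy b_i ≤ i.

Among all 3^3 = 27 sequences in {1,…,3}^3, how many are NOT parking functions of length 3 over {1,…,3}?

11

#PF = (3+1−3)·(3+1)^{3−1} = 1×16 = 16 [KW]
E.g. (3,3,1) → sorted (1,3,3): b_2=3>2, not a PF.
So 27 − 16 = 11 fail.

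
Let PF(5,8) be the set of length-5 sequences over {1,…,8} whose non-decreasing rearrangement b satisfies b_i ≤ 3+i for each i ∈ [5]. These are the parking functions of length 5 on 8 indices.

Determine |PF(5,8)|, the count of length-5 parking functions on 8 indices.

26244

|PF(5,8)| = (8−5+1)·(8+1)^(5−1) = 4 · 6561 = 26244 (Pollak)
E.g. (5,4,3,2,6) → sorted (2,3,4,5,6): b_i ≤ 3+i ∀i, a PF.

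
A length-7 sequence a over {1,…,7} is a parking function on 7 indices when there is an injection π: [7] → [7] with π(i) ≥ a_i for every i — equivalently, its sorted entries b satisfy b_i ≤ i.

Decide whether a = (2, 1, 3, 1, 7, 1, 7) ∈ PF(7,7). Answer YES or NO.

Order a: b = (1, 1, 1, 2, 3, 7, 7).
  b_1=1 ≤ 1
  b_2=1 ≤ 2
  b_3=1 ≤ 3
  b_4=2 ≤ 4
  b_5=3 ≤ 5
  b_6=7 > 6
  fails at i=6 ⇒ NO

NO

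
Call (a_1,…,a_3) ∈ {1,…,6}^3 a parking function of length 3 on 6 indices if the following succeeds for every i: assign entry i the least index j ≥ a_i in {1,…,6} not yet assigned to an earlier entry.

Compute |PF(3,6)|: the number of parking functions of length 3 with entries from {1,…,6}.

196

Count = (6+1−3)·(6+1)^{3−1} = 4×49 = 196 (Konheim–Weiss)
One tuple (5,2,4) → sorted (2,4,5): b_i ≤ 3+i ∀i, a PF.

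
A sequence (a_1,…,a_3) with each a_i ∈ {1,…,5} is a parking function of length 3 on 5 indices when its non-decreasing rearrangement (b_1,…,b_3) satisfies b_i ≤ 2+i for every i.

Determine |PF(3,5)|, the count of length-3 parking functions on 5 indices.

|PF| = (5−3+1)·(5+1)^(3−1) = 3 · 36 = 108 [KW]
Check (5,1,3) → sorted (1,3,5): b_i ≤ 2+i ∀i, a PF.

108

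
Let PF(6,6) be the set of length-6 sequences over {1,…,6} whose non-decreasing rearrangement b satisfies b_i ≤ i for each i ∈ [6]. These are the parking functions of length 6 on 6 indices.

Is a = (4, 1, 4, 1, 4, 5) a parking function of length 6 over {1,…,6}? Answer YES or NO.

NO

Sorted: b = (1, 1, 4, 4, 4, 5).
  b_1=1 ≤ 1
  b_2=1 ≤ 2
  b_3=4 > 3
  fails at i=3 ⇒ NO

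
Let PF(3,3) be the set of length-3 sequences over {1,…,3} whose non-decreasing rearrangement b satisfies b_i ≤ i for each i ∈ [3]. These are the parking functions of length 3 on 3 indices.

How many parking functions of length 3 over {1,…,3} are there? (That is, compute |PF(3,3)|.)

#PF = (4−3)·4^(3−1) = 1×16 = 16 (Konheim–Weiss)
E.g. (2,1,3) → sorted (1,2,3): b_i ≤ i ∀i, a PF.

16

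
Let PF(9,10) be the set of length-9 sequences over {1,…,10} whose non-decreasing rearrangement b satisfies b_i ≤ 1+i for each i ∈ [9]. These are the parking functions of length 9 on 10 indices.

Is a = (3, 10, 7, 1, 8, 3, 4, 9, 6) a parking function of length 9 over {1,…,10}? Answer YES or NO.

Order a: b = (1, 3, 3, 4, 6, 7, 8, 9, 10).
  b_1=1 ≤ 2
  b_2=3 ≤ 3
  b_3=3 ≤ 4
  b_4=4 ≤ 5
  b_5=6 ≤ 6
  b_6=7 ≤ 7
  b_7=8 ≤ 8
  b_8=9 ≤ 9
  b_9=10 ≤ 10
All bounds hold ⇒ YES

YES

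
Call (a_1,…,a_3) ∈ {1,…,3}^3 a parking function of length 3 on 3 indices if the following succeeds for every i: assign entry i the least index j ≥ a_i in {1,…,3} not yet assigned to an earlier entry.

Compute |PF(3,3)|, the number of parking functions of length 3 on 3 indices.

16

Count = (3+1−3)·(3+1)^{3−1} = 1 · 16 = 16 (Pollak)
E.g. (2,1,3) → sorted (1,2,3): b_i ≤ i ∀i, a PF.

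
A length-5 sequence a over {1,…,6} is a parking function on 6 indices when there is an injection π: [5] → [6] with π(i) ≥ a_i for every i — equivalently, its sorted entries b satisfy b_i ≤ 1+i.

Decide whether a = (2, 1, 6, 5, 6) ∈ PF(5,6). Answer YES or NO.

NO

Sorted: b = (1, 2, 5, 6, 6).
  b_1=1 ≤ 2
  b_2=2 ≤ 3
  b_3=5 > 4
  fails at i=3 ⇒ NO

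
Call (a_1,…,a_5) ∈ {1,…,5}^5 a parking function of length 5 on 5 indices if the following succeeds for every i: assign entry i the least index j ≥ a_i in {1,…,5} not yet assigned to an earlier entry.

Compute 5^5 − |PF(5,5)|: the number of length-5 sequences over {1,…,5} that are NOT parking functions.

|PF(5,5)| = (5+1−5)·(5+1)^{5−1} = 1 · 1296 = 1296
E.g. (5,5,5,3,1) → sorted (1,3,5,5,5): b_2=3>2, not a PF.
5^5 − 1296 = 3125 − 1296 = 1829

1829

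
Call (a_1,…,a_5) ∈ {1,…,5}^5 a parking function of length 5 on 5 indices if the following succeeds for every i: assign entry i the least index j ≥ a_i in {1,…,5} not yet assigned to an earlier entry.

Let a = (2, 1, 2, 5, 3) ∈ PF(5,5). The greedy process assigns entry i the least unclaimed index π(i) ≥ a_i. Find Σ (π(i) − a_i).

2

Σπ = 5·6/2 = 15 (π permutes [5]); Σa = 2+1+2+5+3 = 13; disp = 15−13 = 2.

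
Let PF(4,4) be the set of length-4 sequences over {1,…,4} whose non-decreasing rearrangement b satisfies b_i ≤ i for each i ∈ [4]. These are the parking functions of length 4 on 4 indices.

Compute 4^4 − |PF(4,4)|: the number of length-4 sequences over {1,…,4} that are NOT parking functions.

#PF = 1·5^3 = 1·125 = 125 [KW]
One tuple (4,4,3,3) → sorted (3,3,4,4): b_1=3>1, not a PF.
So 256 − 125 = 131 fail.

131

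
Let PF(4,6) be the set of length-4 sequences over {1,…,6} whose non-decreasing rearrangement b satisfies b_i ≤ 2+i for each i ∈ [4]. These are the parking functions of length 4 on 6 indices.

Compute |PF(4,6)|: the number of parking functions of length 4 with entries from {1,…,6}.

1029

|PF| = (6−4+1)·(6+1)^(4−1) = 3·343 = 1029 (Pollak)
Check (4,1,6,1) → sorted (1,1,4,6): b_i ≤ 2+i ∀i, a PF.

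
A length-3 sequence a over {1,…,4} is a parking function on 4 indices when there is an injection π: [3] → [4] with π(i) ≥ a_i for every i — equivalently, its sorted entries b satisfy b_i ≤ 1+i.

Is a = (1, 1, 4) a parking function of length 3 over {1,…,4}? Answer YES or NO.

YES

Sorted: b = (1, 1, 4).
  b_1=1 ≤ 2
  b_2=1 ≤ 3
  b_3=4 ≤ 4
All bounds hold ⇒ YES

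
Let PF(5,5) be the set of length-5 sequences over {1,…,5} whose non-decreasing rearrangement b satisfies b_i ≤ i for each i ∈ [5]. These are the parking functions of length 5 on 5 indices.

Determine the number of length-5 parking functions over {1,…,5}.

1296

|PF(5,5)| = 1·6^4 = 1 · 1296 = 1296
Check (4,2,1,2,1) → sorted (1,1,2,2,4): b_i ≤ i ∀i, a PF.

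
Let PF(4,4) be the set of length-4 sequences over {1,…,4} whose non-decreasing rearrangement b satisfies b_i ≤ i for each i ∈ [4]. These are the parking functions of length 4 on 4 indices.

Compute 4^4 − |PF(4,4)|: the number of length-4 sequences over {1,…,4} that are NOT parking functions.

131

Count = 1·5^3 = 1·125 = 125
E.g. (3,4,2,3) → sorted (2,3,3,4): b_1=2>1, not a PF.
4^4 − 125 = 256 − 125 = 131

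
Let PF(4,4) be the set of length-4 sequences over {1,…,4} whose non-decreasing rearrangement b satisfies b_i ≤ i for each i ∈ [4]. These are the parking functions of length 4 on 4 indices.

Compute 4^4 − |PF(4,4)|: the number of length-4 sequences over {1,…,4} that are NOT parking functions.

131

Count = (4−4+1)·(4+1)^(4−1) = 1×125 = 125
Example (4,3,4,4) → sorted (3,4,4,4): b_1=3>1, not a PF.
Total 256; non-PF = 256−125 = 131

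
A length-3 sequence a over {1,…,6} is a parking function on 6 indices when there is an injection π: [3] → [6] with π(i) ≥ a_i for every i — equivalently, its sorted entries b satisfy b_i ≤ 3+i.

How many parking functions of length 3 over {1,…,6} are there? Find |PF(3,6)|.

196

|PF(3,6)| = 4·7^2 = 4×49 = 196 (Pollak)
E.g. (1,6,3) → sorted (1,3,6): b_i ≤ 3+i ∀i, a PF.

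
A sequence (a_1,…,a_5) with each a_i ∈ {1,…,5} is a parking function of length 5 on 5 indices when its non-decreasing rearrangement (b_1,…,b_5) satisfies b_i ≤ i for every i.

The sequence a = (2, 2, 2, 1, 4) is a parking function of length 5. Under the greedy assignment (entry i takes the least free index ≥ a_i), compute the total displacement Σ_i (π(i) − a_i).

Σπ(i) = 1+…+5 = 15; Σa = 2+2+2+1+4 = 11; disp = 15−11 = 4.

4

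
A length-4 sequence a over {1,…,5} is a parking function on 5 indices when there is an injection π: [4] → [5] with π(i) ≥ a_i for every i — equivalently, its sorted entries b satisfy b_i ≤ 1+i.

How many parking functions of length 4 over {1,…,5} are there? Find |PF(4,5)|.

#PF = 2·6^3 = 2·216 = 432 (Konheim–Weiss)
E.g. (4,4,2,2) → sorted (2,2,4,4): b_i ≤ 1+i ∀i, a PF.

432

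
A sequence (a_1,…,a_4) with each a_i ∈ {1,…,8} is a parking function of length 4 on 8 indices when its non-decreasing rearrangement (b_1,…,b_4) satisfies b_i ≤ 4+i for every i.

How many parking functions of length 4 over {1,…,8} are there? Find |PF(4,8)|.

Count = 5·9^3 = 5·729 = 3645 (Konheim–Weiss)
Example (5,8,5,5) → sorted (5,5,5,8): b_i ≤ 4+i ∀i, a PF.

3645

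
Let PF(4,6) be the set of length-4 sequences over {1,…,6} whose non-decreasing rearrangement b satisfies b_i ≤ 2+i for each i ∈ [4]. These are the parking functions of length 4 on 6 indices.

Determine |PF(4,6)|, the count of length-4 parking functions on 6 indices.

1029

Count = 3·7^3 = 3·343 = 1029 (Pollak)
Check (1,5,3,6) → sorted (1,3,5,6): b_i ≤ 2+i ∀i, a PF.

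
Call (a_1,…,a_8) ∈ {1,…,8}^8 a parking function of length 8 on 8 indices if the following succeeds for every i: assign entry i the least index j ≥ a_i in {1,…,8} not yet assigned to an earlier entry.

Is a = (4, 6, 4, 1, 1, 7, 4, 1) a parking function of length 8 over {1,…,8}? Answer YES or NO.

Sorted: b = (1, 1, 1, 4, 4, 4, 6, 7).
  b_1=1 ≤ 1
  b_2=1 ≤ 2
  b_3=1 ≤ 3
  b_4=4 ≤ 4
  b_5=4 ≤ 5
  b_6=4 ≤ 6
  b_7=6 ≤ 7
  b_8=7 ≤ 8
All bounds hold ⇒ YES

YES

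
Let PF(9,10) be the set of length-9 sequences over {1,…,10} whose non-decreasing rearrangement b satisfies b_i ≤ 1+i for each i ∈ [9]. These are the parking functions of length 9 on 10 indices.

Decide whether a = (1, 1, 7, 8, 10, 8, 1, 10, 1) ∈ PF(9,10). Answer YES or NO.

Sorted: b = (1, 1, 1, 1, 7, 8, 8, 10, 10).
  b_1=1 ≤ 2
  b_2=1 ≤ 3
  b_3=1 ≤ 4
  b_4=1 ≤ 5
  b_5=7 > 6
  fails at i=5 ⇒ NO

NO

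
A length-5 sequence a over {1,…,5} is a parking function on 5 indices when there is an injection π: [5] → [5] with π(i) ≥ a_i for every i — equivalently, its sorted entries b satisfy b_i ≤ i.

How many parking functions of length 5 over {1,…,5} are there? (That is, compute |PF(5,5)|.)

1296

|PF| = (5−5+1)·(5+1)^(5−1) = 1×1296 = 1296 [KW]
Check (3,1,5,2,2) → sorted (1,2,2,3,5): b_i ≤ i ∀i, a PF.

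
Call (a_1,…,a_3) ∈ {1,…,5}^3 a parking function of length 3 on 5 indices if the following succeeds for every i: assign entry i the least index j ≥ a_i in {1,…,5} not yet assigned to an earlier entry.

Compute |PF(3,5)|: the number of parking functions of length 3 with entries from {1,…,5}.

108

|PF| = (6−3)·6^(3−1) = 3 · 36 = 108 (Pollak)
Example (4,2,1) → sorted (1,2,4): b_i ≤ 2+i ∀i, a PF.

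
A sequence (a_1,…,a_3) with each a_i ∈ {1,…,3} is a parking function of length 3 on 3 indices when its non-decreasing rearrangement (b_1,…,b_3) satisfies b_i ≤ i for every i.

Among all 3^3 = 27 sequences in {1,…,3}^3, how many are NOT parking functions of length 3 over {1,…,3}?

11

Count = 1·4^2 = 1 · 16 = 16 [KW]
E.g. (2,2,3) → sorted (2,2,3): b_1=2>1, not a PF.
So 27 − 16 = 11 fail.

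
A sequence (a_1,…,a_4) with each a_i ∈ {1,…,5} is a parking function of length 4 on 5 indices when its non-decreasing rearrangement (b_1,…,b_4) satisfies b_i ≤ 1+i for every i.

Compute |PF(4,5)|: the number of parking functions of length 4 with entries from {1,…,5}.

432

#PF = 2·6^3 = 2×216 = 432 (Pollak)
E.g. (4,2,3,1) → sorted (1,2,3,4): b_i ≤ 1+i ∀i, a PF.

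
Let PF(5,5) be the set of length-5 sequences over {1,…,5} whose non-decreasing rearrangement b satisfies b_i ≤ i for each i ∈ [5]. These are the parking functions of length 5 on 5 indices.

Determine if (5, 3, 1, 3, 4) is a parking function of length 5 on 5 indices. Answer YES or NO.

NO

Rearranged: b = (1, 3, 3, 4, 5).
  b_1=1 ≤ 1
  b_2=3 > 2
  fails at i=2 ⇒ NO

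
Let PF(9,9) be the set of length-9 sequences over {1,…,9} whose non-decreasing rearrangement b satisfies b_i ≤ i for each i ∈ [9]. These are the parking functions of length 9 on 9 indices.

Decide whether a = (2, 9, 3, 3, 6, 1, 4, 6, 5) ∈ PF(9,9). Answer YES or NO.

YES

Rearranged: b = (1, 2, 3, 3, 4, 5, 6, 6, 9).
  b_1=1 ≤ 1
  b_2=2 ≤ 2
  b_3=3 ≤ 3
  b_4=3 ≤ 4
  b_5=4 ≤ 5
  b_6=5 ≤ 6
  b_7=6 ≤ 7
  b_8=6 ≤ 8
  b_9=9 ≤ 9
All bounds hold ⇒ YES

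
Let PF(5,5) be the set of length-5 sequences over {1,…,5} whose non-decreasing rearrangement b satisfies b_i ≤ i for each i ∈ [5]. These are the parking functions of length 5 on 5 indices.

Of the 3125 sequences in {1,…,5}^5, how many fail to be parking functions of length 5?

|PF(5,5)| = (5−5+1)·(5+1)^(5−1) = 1×1296 = 1296 (Pollak)
E.g. (5,3,5,2,4) → sorted (2,3,4,5,5): b_1=2>1, not a PF.
5^5 − 1296 = 3125 − 1296 = 1829

1829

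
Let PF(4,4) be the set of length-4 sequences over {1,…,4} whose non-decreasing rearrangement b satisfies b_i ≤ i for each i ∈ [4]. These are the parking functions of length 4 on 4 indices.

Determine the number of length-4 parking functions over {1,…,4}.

125

#PF = (5−4)·5^(4−1) = 1 · 125 = 125 [KW]
One tuple (1,1,4,1) → sorted (1,1,1,4): b_i ≤ i ∀i, a PF.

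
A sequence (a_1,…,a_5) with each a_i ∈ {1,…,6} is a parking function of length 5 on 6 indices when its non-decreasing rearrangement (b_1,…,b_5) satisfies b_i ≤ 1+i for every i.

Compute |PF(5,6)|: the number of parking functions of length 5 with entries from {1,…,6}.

|PF| = (6+1−5)·(6+1)^{5−1} = 2 · 2401 = 4802
Check (5,2,2,3,2) → sorted (2,2,2,3,5): b_i ≤ 1+i ∀i, a PF.

4802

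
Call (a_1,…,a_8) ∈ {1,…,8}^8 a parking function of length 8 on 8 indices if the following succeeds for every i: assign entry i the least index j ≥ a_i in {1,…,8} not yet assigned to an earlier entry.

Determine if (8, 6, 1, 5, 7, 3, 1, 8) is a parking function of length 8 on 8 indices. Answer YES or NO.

NO

Rearranged: b = (1, 1, 3, 5, 6, 7, 8, 8).
  b_1=1 ≤ 1
  b_2=1 ≤ 2
  b_3=3 ≤ 3
  b_4=5 > 4
  fails at i=4 ⇒ NO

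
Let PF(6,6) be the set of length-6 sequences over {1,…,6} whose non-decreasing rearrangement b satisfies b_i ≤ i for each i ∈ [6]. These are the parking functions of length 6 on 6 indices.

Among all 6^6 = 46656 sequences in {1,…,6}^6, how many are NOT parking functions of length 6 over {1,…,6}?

|PF(6,6)| = 1·7^5 = 1·16807 = 16807 [KW]
Example (2,2,5,4,3,6) → sorted (2,2,3,4,5,6): b_1=2>1, not a PF.
Total 46656; non-PF = 46656−16807 = 29849

29849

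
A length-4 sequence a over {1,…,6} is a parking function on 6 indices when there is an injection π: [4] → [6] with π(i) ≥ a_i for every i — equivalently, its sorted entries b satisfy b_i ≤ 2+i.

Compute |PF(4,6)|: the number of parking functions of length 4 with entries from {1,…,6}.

#PF = 3·7^3 = 3·343 = 1029
Check (4,6,2,2) → sorted (2,2,4,6): b_i ≤ 2+i ∀i, a PF.

1029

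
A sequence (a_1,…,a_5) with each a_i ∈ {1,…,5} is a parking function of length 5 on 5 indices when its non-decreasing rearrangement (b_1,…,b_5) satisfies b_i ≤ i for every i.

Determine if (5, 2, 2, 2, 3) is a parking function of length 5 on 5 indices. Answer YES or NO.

Sorted: b = (2, 2, 2, 3, 5).
  b_1=2 > 1
  fails at i=1 ⇒ NO

NO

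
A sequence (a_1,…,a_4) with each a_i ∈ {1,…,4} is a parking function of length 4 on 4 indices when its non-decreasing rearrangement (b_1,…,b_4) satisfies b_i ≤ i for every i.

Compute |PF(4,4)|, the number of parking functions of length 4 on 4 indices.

|PF| = (5−4)·5^(4−1) = 1 · 125 = 125
E.g. (1,1,1,3) → sorted (1,1,1,3): b_i ≤ i ∀i, a PF.

125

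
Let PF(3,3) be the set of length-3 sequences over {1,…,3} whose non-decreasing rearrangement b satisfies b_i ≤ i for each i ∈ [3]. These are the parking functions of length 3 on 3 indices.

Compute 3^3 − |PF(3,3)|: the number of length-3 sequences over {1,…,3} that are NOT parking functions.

11

#PF = (4−3)·4^(3−1) = 1×16 = 16 (Konheim–Weiss)
E.g. (2,3,3) → sorted (2,3,3): b_1=2>1, not a PF.
3^3 − 16 = 27 − 16 = 11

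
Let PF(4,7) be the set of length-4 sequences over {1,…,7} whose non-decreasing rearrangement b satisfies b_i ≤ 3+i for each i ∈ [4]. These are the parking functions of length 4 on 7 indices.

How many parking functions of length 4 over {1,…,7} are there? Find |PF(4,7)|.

Count = (7+1−4)·(7+1)^{4−1} = 4·512 = 2048 (Pollak)
One tuple (1,4,2,2) → sorted (1,2,2,4): b_i ≤ 3+i ∀i, a PF.

2048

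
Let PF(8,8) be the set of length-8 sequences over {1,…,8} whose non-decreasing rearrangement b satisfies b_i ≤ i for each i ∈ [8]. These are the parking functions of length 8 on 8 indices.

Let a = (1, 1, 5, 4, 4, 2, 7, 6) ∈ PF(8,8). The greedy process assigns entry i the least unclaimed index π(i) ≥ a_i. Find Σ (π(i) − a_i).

Σπ = 8·9/2 = 36 (π permutes [8]); Σa = 1+1+5+4+4+2+7+6 = 30; disp = 36−30 = 6.

6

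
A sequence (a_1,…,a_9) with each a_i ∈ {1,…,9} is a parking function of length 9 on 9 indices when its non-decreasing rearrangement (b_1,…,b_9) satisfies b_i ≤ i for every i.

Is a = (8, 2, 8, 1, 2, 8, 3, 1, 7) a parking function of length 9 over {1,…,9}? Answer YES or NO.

Order a: b = (1, 1, 2, 2, 3, 7, 8, 8, 8).
  b_1=1 ≤ 1
  b_2=1 ≤ 2
  b_3=2 ≤ 3
  b_4=2 ≤ 4
  b_5=3 ≤ 5
  b_6=7 > 6
  fails at i=6 ⇒ NO

NO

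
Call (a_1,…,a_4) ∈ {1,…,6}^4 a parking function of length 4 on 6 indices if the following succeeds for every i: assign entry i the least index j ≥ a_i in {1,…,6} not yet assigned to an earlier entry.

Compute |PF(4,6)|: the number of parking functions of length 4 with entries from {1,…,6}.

#PF = 3·7^3 = 3×343 = 1029 [KW]
Example (1,5,2,4) → sorted (1,2,4,5): b_i ≤ 2+i ∀i, a PF.

1029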